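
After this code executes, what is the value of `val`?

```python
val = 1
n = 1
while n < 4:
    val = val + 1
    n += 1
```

4

n=1: val = 1+1 = 2
n=2: val = 2+1 = 3
n=3: val = 3+1 = 4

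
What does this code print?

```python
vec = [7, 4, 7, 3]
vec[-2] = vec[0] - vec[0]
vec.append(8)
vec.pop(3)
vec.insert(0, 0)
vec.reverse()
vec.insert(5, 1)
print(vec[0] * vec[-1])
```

8

vec[-2] = vec[0]-vec[0] = 7-7 = 0 → [7, 4, 0, 3]
append 8 → [7, 4, 0, 3, 8]
pop(3) removes 3 → [7, 4, 0, 8]
insert 0 at 0 → [0, 7, 4, 0, 8]
reverse → [8, 0, 4, 7, 0]
insert 1 at 5 → [8, 0, 4, 7, 0, 1]
vec[0]*vec[-1] = 8*1 = 8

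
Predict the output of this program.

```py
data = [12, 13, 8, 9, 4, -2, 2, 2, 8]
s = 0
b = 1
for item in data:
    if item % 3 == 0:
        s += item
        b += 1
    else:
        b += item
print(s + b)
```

item=12: %3==0, s = 0+12 = 12; b=2
item=13: not %3==0; b=15
item=8: not %3==0; b=23
item=9: %3==0, s = 12+9 = 21; b=24
item=4: not %3==0; b=28
item=-2: not %3==0; b=26
item=2: not %3==0; b=28
item=2: not %3==0; b=30
item=8: not %3==0; b=38
s+b = 21+38 = 59

59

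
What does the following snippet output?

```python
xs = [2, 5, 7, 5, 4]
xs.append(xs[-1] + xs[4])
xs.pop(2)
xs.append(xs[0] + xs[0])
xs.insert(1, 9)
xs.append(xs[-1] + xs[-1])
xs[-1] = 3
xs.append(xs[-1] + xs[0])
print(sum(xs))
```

append xs[-1]+xs[4] = 4+4 = 8 → [2, 5, 7, 5, 4, 8]
pop(2) removes 7 → [2, 5, 5, 4, 8]
append xs[0]+xs[0] = 2+2 = 4 → [2, 5, 5, 4, 8, 4]
insert 9 at 1 → [2, 9, 5, 5, 4, 8, 4]
append xs[-1]+xs[-1] = 4+4 = 8 → [2, 9, 5, 5, 4, 8, 4, 8]
xs[-1] = 3 → [2, 9, 5, 5, 4, 8, 4, 3]
append xs[-1]+xs[0] = 3+2 = 5 → [2, 9, 5, 5, 4, 8, 4, 3, 5]
sum = 45

45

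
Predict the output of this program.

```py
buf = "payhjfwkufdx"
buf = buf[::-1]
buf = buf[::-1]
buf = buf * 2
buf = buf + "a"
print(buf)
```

payhjfwkufdxpayhjfwkufdxa

reverse → 'xdfukwfjhyap'
reverse → 'payhjfwkufdx'
repeat ×2 → 'payhjfwkufdxpayhjfwkufdx'
+ 'a' → 'payhjfwkufdxpayhjfwkufdxa'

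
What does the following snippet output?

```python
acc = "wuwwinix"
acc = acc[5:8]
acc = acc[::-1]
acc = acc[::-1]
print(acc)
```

nix

slice [5:8] → 'nix'
reverse → 'xin'
reverse → 'nix'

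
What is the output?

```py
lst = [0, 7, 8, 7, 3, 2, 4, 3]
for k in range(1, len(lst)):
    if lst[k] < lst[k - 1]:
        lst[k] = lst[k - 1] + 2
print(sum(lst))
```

85

k=1: 7>=0, unchanged → [0, 7, 8, 7, 3, 2, 4, 3]
k=2: 8>=7, unchanged → [0, 7, 8, 7, 3, 2, 4, 3]
k=3: 7<8, lst[3] = 8+2 = 10 → [0, 7, 8, 10, 3, 2, 4, 3]
k=4: 3<10, lst[4] = 10+2 = 12 → [0, 7, 8, 10, 12, 2, 4, 3]
k=5: 2<12, lst[5] = 12+2 = 14 → [0, 7, 8, 10, 12, 14, 4, 3]
k=6: 4<14, lst[6] = 14+2 = 16 → [0, 7, 8, 10, 12, 14, 16, 3]
k=7: 3<16, lst[7] = 16+2 = 18 → [0, 7, 8, 10, 12, 14, 16, 18]
sum = 85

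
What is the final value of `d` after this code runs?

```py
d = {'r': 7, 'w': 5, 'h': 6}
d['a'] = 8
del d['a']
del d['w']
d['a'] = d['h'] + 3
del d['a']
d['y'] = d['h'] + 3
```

{'r': 7, 'h': 6, 'y': 9}

d['a'] = 8 → {'r': 7, 'w': 5, 'h': 6, 'a': 8}
del 'a' → {'r': 7, 'w': 5, 'h': 6}
del 'w' → {'r': 7, 'h': 6}
d['a'] = d['h']+3 = 9 → {'r': 7, 'h': 6, 'a': 9}
del 'a' → {'r': 7, 'h': 6}
d['y'] = d['h']+3 = 9 → {'r': 7, 'h': 6, 'y': 9}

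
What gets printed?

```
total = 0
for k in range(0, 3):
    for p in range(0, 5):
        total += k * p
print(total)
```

30

k=0,p=0: total = 0+0 = 0
k=0,p=1: total = 0+0 = 0
k=0,p=2: total = 0+0 = 0
k=0,p=3: total = 0+0 = 0
k=0,p=4: total = 0+0 = 0
k=1,p=0: total = 0+0 = 0
k=1,p=1: total = 0+1 = 1
k=1,p=2: total = 1+2 = 3
k=1,p=3: total = 3+3 = 6
k=1,p=4: total = 6+4 = 10
k=2,p=0: total = 10+0 = 10
k=2,p=1: total = 10+2 = 12
k=2,p=2: total = 12+4 = 16
k=2,p=3: total = 16+6 = 22
k=2,p=4: total = 22+8 = 30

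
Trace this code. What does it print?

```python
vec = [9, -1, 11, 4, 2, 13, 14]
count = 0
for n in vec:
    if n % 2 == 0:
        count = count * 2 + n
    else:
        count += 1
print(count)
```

n=9: not even, count = 0+1 = 1
n=-1: not even, count = 1+1 = 2
n=11: not even, count = 2+1 = 3
n=4: even, count = 3*2+4 = 10
n=2: even, count = 10*2+2 = 22
n=13: not even, count = 22+1 = 23
n=14: even, count = 23*2+14 = 60

60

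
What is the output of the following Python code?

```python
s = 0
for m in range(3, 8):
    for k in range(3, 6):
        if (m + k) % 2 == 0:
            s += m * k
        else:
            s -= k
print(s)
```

132

m=3,k=3: even sum, s = 0+9 = 9
m=3,k=4: odd sum, s = 9-4 = 5
m=3,k=5: even sum, s = 5+15 = 20
m=4,k=3: odd sum, s = 20-3 = 17
m=4,k=4: even sum, s = 17+16 = 33
m=4,k=5: odd sum, s = 33-5 = 28
m=5,k=3: even sum, s = 28+15 = 43
m=5,k=4: odd sum, s = 43-4 = 39
m=5,k=5: even sum, s = 39+25 = 64
m=6,k=3: odd sum, s = 64-3 = 61
m=6,k=4: even sum, s = 61+24 = 85
m=6,k=5: odd sum, s = 85-5 = 80
m=7,k=3: even sum, s = 80+21 = 101
m=7,k=4: odd sum, s = 101-4 = 97
m=7,k=5: even sum, s = 97+35 = 132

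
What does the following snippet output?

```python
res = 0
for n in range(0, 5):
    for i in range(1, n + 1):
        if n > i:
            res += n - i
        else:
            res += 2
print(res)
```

n=1,i=1: not 1>1, res = 0+2 = 2
n=2,i=1: 2>1, res = 2+1 = 3
n=2,i=2: not 2>2, res = 3+2 = 5
n=3,i=1: 3>1, res = 5+2 = 7
n=3,i=2: 3>2, res = 7+1 = 8
n=3,i=3: not 3>3, res = 8+2 = 10
n=4,i=1: 4>1, res = 10+3 = 13
n=4,i=2: 4>2, res = 13+2 = 15
n=4,i=3: 4>3, res = 15+1 = 16
n=4,i=4: not 4>4, res = 16+2 = 18

18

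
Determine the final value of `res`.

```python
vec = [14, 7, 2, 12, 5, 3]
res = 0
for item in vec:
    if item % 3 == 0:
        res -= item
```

-15

item=14: not %3==0
item=7: not %3==0
item=2: not %3==0
item=12: %3==0, res = 0-12 = -12
item=5: not %3==0
item=3: %3==0, res = (-12)-3 = -15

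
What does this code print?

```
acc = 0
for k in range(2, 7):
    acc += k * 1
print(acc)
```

20

k=2: acc = 0+2*1 = 2
k=3: acc = 2+3*1 = 5
k=4: acc = 5+4*1 = 9
k=5: acc = 9+5*1 = 14
k=6: acc = 14+6*1 = 20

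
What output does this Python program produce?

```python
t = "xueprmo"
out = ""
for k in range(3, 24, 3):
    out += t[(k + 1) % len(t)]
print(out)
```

k=3: add t[4]='r' → 'r'
k=6: add t[0]='x' → 'rx'
k=9: add t[3]='p' → 'rxp'
k=12: add t[6]='o' → 'rxpo'
k=15: add t[2]='e' → 'rxpoe'
k=18: add t[5]='m' → 'rxpoem'
k=21: add t[1]='u' → 'rxpoemu'

rxpoemu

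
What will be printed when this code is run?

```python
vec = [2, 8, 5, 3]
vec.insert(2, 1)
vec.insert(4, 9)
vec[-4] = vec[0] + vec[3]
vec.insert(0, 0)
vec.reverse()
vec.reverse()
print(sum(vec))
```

34

insert 1 at 2 → [2, 8, 1, 5, 3]
insert 9 at 4 → [2, 8, 1, 5, 9, 3]
vec[-4] = vec[0]+vec[3] = 2+5 = 7 → [2, 8, 7, 5, 9, 3]
insert 0 at 0 → [0, 2, 8, 7, 5, 9, 3]
reverse → [3, 9, 5, 7, 8, 2, 0]
reverse → [0, 2, 8, 7, 5, 9, 3]
sum = 34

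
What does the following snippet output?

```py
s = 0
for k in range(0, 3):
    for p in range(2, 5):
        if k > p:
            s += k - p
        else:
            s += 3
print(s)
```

k=0,p=2: not 0>2, s = 0+3 = 3
k=0,p=3: not 0>3, s = 3+3 = 6
k=0,p=4: not 0>4, s = 6+3 = 9
k=1,p=2: not 1>2, s = 9+3 = 12
k=1,p=3: not 1>3, s = 12+3 = 15
k=1,p=4: not 1>4, s = 15+3 = 18
k=2,p=2: not 2>2, s = 18+3 = 21
k=2,p=3: not 2>3, s = 21+3 = 24
k=2,p=4: not 2>4, s = 24+3 = 27

27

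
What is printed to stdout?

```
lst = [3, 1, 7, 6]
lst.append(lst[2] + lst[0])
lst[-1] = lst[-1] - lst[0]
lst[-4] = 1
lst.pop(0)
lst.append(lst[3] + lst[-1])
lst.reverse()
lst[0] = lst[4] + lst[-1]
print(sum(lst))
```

append lst[2]+lst[0] = 7+3 = 10 → [3, 1, 7, 6, 10]
lst[-1] = lst[-1]-lst[0] = 10-3 = 7 → [3, 1, 7, 6, 7]
lst[-4] = 1 → [3, 1, 7, 6, 7]
pop(0) removes 3 → [1, 7, 6, 7]
append lst[3]+lst[-1] = 7+7 = 14 → [1, 7, 6, 7, 14]
reverse → [14, 7, 6, 7, 1]
lst[0] = lst[4]+lst[-1] = 1+1 = 2 → [2, 7, 6, 7, 1]
sum = 23

23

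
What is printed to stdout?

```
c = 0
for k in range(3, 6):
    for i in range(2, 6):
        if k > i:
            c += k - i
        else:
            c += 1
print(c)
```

16

k=3,i=2: 3>2, c = 0+1 = 1
k=3,i=3: not 3>3, c = 1+1 = 2
k=3,i=4: not 3>4, c = 2+1 = 3
k=3,i=5: not 3>5, c = 3+1 = 4
k=4,i=2: 4>2, c = 4+2 = 6
k=4,i=3: 4>3, c = 6+1 = 7
k=4,i=4: not 4>4, c = 7+1 = 8
k=4,i=5: not 4>5, c = 8+1 = 9
k=5,i=2: 5>2, c = 9+3 = 12
k=5,i=3: 5>3, c = 12+2 = 14
k=5,i=4: 5>4, c = 14+1 = 15
k=5,i=5: not 5>5, c = 15+1 = 16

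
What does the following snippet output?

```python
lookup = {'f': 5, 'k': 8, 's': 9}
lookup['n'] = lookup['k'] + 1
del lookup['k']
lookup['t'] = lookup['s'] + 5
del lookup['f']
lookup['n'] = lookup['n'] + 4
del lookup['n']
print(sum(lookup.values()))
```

23

lookup['n'] = lookup['k']+1 = 9 → {'f': 5, 'k': 8, 's': 9, 'n': 9}
del 'k' → {'f': 5, 's': 9, 'n': 9}
lookup['t'] = lookup['s']+5 = 14 → {'f': 5, 's': 9, 'n': 9, 't': 14}
del 'f' → {'s': 9, 'n': 9, 't': 14}
lookup['n'] = lookup['n']+4 = 13 → {'s': 9, 'n': 13, 't': 14}
del 'n' → {'s': 9, 't': 14}
sum of values = 23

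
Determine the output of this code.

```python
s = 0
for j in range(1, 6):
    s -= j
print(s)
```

-15

j=1: s = 0-1 = -1
j=2: s = (-1)-2 = -3
j=3: s = (-3)-3 = -6
j=4: s = (-6)-4 = -10
j=5: s = (-10)-5 = -15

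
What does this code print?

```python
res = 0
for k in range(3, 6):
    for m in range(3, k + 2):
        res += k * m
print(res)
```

159

k=3,m=3: res = 0+9 = 9
k=3,m=4: res = 9+12 = 21
k=4,m=3: res = 21+12 = 33
k=4,m=4: res = 33+16 = 49
k=4,m=5: res = 49+20 = 69
k=5,m=3: res = 69+15 = 84
k=5,m=4: res = 84+20 = 104
k=5,m=5: res = 104+25 = 129
k=5,m=6: res = 129+30 = 159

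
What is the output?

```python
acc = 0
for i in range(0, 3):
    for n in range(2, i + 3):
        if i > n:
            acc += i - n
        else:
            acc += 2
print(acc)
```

i=0,n=2: not 0>2, acc = 0+2 = 2
i=1,n=2: not 1>2, acc = 2+2 = 4
i=1,n=3: not 1>3, acc = 4+2 = 6
i=2,n=2: not 2>2, acc = 6+2 = 8
i=2,n=3: not 2>3, acc = 8+2 = 10
i=2,n=4: not 2>4, acc = 10+2 = 12

12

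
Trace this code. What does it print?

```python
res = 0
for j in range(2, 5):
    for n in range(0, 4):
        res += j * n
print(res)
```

j=2,n=0: res = 0+0 = 0
j=2,n=1: res = 0+2 = 2
j=2,n=2: res = 2+4 = 6
j=2,n=3: res = 6+6 = 12
j=3,n=0: res = 12+0 = 12
j=3,n=1: res = 12+3 = 15
j=3,n=2: res = 15+6 = 21
j=3,n=3: res = 21+9 = 30
j=4,n=0: res = 30+0 = 30
j=4,n=1: res = 30+4 = 34
j=4,n=2: res = 34+8 = 42
j=4,n=3: res = 42+12 = 54

54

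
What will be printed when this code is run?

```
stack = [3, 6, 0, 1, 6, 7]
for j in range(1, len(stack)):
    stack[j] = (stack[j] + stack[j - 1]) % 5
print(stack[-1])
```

3

j=1: stack[1] = (6+3)%5 = 4 → [3, 4, 0, 1, 6, 7]
j=2: stack[2] = (0+4)%5 = 4 → [3, 4, 4, 1, 6, 7]
j=3: stack[3] = (1+4)%5 = 0 → [3, 4, 4, 0, 6, 7]
j=4: stack[4] = (6+0)%5 = 1 → [3, 4, 4, 0, 1, 7]
j=5: stack[5] = (7+1)%5 = 3 → [3, 4, 4, 0, 1, 3]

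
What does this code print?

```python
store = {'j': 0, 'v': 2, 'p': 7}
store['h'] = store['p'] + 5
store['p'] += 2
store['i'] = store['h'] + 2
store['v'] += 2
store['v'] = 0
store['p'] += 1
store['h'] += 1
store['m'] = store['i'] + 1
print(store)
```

{'j': 0, 'v': 0, 'p': 10, 'h': 13, 'i': 14, 'm': 15}

store['h'] = store['p']+5 = 12 → {'j': 0, 'v': 2, 'p': 7, 'h': 12}
store['p'] = 7+2 = 9 → {'j': 0, 'v': 2, 'p': 9, 'h': 12}
store['i'] = store['h']+2 = 14 → {'j': 0, 'v': 2, 'p': 9, 'h': 12, 'i': 14}
store['v'] = 2+2 = 4 → {'j': 0, 'v': 4, 'p': 9, 'h': 12, 'i': 14}
store['v'] = 0 → {'j': 0, 'v': 0, 'p': 9, 'h': 12, 'i': 14}
store['p'] = 9+1 = 10 → {'j': 0, 'v': 0, 'p': 10, 'h': 12, 'i': 14}
store['h'] = 12+1 = 13 → {'j': 0, 'v': 0, 'p': 10, 'h': 13, 'i': 14}
store['m'] = store['i']+1 = 15 → {'j': 0, 'v': 0, 'p': 10, 'h': 13, 'i': 14, 'm': 15}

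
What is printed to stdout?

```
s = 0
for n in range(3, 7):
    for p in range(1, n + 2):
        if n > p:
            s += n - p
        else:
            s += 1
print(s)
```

42

n=3,p=1: 3>1, s = 0+2 = 2
n=3,p=2: 3>2, s = 2+1 = 3
n=3,p=3: not 3>3, s = 3+1 = 4
n=3,p=4: not 3>4, s = 4+1 = 5
n=4,p=1: 4>1, s = 5+3 = 8
n=4,p=2: 4>2, s = 8+2 = 10
n=4,p=3: 4>3, s = 10+1 = 11
n=4,p=4: not 4>4, s = 11+1 = 12
n=4,p=5: not 4>5, s = 12+1 = 13
n=5,p=1: 5>1, s = 13+4 = 17
n=5,p=2: 5>2, s = 17+3 = 20
n=5,p=3: 5>3, s = 20+2 = 22
n=5,p=4: 5>4, s = 22+1 = 23
n=5,p=5: not 5>5, s = 23+1 = 24
n=5,p=6: not 5>6, s = 24+1 = 25
n=6,p=1: 6>1, s = 25+5 = 30
n=6,p=2: 6>2, s = 30+4 = 34
n=6,p=3: 6>3, s = 34+3 = 37
n=6,p=4: 6>4, s = 37+2 = 39
n=6,p=5: 6>5, s = 39+1 = 40
n=6,p=6: not 6>6, s = 40+1 = 41
n=6,p=7: not 6>7, s = 41+1 = 42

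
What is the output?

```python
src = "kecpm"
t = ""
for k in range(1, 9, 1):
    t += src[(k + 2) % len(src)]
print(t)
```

pmkecpmk

k=1: add src[3]='p' → 'p'
k=2: add src[4]='m' → 'pm'
k=3: add src[0]='k' → 'pmk'
k=4: add src[1]='e' → 'pmke'
k=5: add src[2]='c' → 'pmkec'
k=6: add src[3]='p' → 'pmkecp'
k=7: add src[4]='m' → 'pmkecpm'
k=8: add src[0]='k' → 'pmkecpmk'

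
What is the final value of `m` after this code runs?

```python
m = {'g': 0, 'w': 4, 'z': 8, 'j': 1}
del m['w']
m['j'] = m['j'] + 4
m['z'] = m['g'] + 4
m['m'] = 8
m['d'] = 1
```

del 'w' → {'g': 0, 'z': 8, 'j': 1}
m['j'] = m['j']+4 = 5 → {'g': 0, 'z': 8, 'j': 5}
m['z'] = m['g']+4 = 4 → {'g': 0, 'z': 4, 'j': 5}
m['m'] = 8 → {'g': 0, 'z': 4, 'j': 5, 'm': 8}
m['d'] = 1 → {'g': 0, 'z': 4, 'j': 5, 'm': 8, 'd': 1}

{'g': 0, 'z': 4, 'j': 5, 'm': 8, 'd': 1}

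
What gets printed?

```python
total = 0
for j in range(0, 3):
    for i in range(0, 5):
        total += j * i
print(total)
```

30

j=0,i=0: total = 0+0 = 0
j=0,i=1: total = 0+0 = 0
j=0,i=2: total = 0+0 = 0
j=0,i=3: total = 0+0 = 0
j=0,i=4: total = 0+0 = 0
j=1,i=0: total = 0+0 = 0
j=1,i=1: total = 0+1 = 1
j=1,i=2: total = 1+2 = 3
j=1,i=3: total = 3+3 = 6
j=1,i=4: total = 6+4 = 10
j=2,i=0: total = 10+0 = 10
j=2,i=1: total = 10+2 = 12
j=2,i=2: total = 12+4 = 16
j=2,i=3: total = 16+6 = 22
j=2,i=4: total = 22+8 = 30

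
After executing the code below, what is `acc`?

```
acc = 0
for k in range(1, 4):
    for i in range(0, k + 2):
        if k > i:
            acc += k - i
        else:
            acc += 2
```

22

k=1,i=0: 1>0, acc = 0+1 = 1
k=1,i=1: not 1>1, acc = 1+2 = 3
k=1,i=2: not 1>2, acc = 3+2 = 5
k=2,i=0: 2>0, acc = 5+2 = 7
k=2,i=1: 2>1, acc = 7+1 = 8
k=2,i=2: not 2>2, acc = 8+2 = 10
k=2,i=3: not 2>3, acc = 10+2 = 12
k=3,i=0: 3>0, acc = 12+3 = 15
k=3,i=1: 3>1, acc = 15+2 = 17
k=3,i=2: 3>2, acc = 17+1 = 18
k=3,i=3: not 3>3, acc = 18+2 = 20
k=3,i=4: not 3>4, acc = 20+2 = 22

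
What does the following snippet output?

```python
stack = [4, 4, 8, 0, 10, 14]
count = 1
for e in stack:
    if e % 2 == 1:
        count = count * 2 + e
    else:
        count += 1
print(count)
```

7

e=4: not odd, count = 1+1 = 2
e=4: not odd, count = 2+1 = 3
e=8: not odd, count = 3+1 = 4
e=0: not odd, count = 4+1 = 5
e=10: not odd, count = 5+1 = 6
e=14: not odd, count = 6+1 = 7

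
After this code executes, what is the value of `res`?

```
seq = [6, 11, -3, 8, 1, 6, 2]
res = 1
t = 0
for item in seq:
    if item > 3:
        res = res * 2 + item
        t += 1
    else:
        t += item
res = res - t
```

126

item=6: >3, res = 1*2+6 = 8; t=1
item=11: >3, res = 8*2+11 = 27; t=2
item=-3: not >3; t=-1
item=8: >3, res = 27*2+8 = 62; t=0
item=1: not >3; t=1
item=6: >3, res = 62*2+6 = 130; t=2
item=2: not >3; t=4
res-t = 130-4 = 126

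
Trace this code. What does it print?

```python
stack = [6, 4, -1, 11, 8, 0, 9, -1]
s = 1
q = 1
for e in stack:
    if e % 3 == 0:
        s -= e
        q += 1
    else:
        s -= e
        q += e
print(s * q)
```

-875

e=6: %3==0, s = 1-6 = -5; q=2
e=4: not %3==0, s = (-5)-4 = -9; q=6
e=-1: not %3==0, s = (-9)-(-1) = -8; q=5
e=11: not %3==0, s = (-8)-11 = -19; q=16
e=8: not %3==0, s = (-19)-8 = -27; q=24
e=0: %3==0, s = (-27)-0 = -27; q=25
e=9: %3==0, s = (-27)-9 = -36; q=26
e=-1: not %3==0, s = (-36)-(-1) = -35; q=25
s*q = (-35)*25 = -875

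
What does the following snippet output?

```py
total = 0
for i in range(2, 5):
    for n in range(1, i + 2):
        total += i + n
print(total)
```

i=2,n=1: total = 0+3 = 3
i=2,n=2: total = 3+4 = 7
i=2,n=3: total = 7+5 = 12
i=3,n=1: total = 12+4 = 16
i=3,n=2: total = 16+5 = 21
i=3,n=3: total = 21+6 = 27
i=3,n=4: total = 27+7 = 34
i=4,n=1: total = 34+5 = 39
i=4,n=2: total = 39+6 = 45
i=4,n=3: total = 45+7 = 52
i=4,n=4: total = 52+8 = 60
i=4,n=5: total = 60+9 = 69

69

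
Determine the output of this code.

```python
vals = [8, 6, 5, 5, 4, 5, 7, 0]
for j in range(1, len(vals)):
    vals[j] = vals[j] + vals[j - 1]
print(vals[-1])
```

40

j=1: vals[1] = 6+8 = 14 → [8, 14, 5, 5, 4, 5, 7, 0]
j=2: vals[2] = 5+14 = 19 → [8, 14, 19, 5, 4, 5, 7, 0]
j=3: vals[3] = 5+19 = 24 → [8, 14, 19, 24, 4, 5, 7, 0]
j=4: vals[4] = 4+24 = 28 → [8, 14, 19, 24, 28, 5, 7, 0]
j=5: vals[5] = 5+28 = 33 → [8, 14, 19, 24, 28, 33, 7, 0]
j=6: vals[6] = 7+33 = 40 → [8, 14, 19, 24, 28, 33, 40, 0]
j=7: vals[7] = 0+40 = 40 → [8, 14, 19, 24, 28, 33, 40, 40]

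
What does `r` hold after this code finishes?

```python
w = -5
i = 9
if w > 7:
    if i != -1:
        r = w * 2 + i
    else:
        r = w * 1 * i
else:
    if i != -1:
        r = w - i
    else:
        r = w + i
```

w=-5, i=9
w > 7 is False; i != -1 is True
→ r = w - i = -14

-14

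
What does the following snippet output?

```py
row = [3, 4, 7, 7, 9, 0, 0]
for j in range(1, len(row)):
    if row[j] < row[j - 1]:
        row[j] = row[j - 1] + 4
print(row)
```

j=1: 4>=3, unchanged → [3, 4, 7, 7, 9, 0, 0]
j=2: 7>=4, unchanged → [3, 4, 7, 7, 9, 0, 0]
j=3: 7>=7, unchanged → [3, 4, 7, 7, 9, 0, 0]
j=4: 9>=7, unchanged → [3, 4, 7, 7, 9, 0, 0]
j=5: 0<9, row[5] = 9+4 = 13 → [3, 4, 7, 7, 9, 13, 0]
j=6: 0<13, row[6] = 13+4 = 17 → [3, 4, 7, 7, 9, 13, 17]

[3, 4, 7, 7, 9, 13, 17]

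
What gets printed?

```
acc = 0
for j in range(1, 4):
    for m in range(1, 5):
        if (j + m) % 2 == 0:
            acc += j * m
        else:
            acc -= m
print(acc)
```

12

j=1,m=1: even sum, acc = 0+1 = 1
j=1,m=2: odd sum, acc = 1-2 = -1
j=1,m=3: even sum, acc = (-1)+3 = 2
j=1,m=4: odd sum, acc = 2-4 = -2
j=2,m=1: odd sum, acc = (-2)-1 = -3
j=2,m=2: even sum, acc = (-3)+4 = 1
j=2,m=3: odd sum, acc = 1-3 = -2
j=2,m=4: even sum, acc = (-2)+8 = 6
j=3,m=1: even sum, acc = 6+3 = 9
j=3,m=2: odd sum, acc = 9-2 = 7
j=3,m=3: even sum, acc = 7+9 = 16
j=3,m=4: odd sum, acc = 16-4 = 12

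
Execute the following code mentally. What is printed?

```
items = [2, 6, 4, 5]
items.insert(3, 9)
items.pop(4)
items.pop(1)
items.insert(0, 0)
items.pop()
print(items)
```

[0, 2, 4]

insert 9 at 3 → [2, 6, 4, 9, 5]
pop(4) removes 5 → [2, 6, 4, 9]
pop(1) removes 6 → [2, 4, 9]
insert 0 at 0 → [0, 2, 4, 9]
pop() removes 9 → [0, 2, 4]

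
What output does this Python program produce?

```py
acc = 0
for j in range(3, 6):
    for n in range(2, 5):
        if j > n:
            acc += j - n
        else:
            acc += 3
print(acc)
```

j=3,n=2: 3>2, acc = 0+1 = 1
j=3,n=3: not 3>3, acc = 1+3 = 4
j=3,n=4: not 3>4, acc = 4+3 = 7
j=4,n=2: 4>2, acc = 7+2 = 9
j=4,n=3: 4>3, acc = 9+1 = 10
j=4,n=4: not 4>4, acc = 10+3 = 13
j=5,n=2: 5>2, acc = 13+3 = 16
j=5,n=3: 5>3, acc = 16+2 = 18
j=5,n=4: 5>4, acc = 18+1 = 19

19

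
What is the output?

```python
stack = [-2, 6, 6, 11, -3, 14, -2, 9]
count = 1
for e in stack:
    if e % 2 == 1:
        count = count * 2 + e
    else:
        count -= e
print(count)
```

e=-2: not odd, count = 1-(-2) = 3
e=6: not odd, count = 3-6 = -3
e=6: not odd, count = (-3)-6 = -9
e=11: odd, count = (-9)*2+11 = -7
e=-3: odd, count = (-7)*2+(-3) = -17
e=14: not odd, count = (-17)-14 = -31
e=-2: not odd, count = (-31)-(-2) = -29
e=9: odd, count = (-29)*2+9 = -49

-49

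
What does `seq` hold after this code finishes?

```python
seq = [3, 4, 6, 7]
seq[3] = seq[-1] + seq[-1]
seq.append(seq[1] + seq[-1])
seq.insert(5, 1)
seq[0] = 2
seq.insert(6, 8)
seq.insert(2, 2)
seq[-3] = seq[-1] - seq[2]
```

[2, 4, 2, 6, 14, 6, 1, 8]

seq[3] = seq[-1]+seq[-1] = 7+7 = 14 → [3, 4, 6, 14]
append seq[1]+seq[-1] = 4+14 = 18 → [3, 4, 6, 14, 18]
insert 1 at 5 → [3, 4, 6, 14, 18, 1]
seq[0] = 2 → [2, 4, 6, 14, 18, 1]
insert 8 at 6 → [2, 4, 6, 14, 18, 1, 8]
insert 2 at 2 → [2, 4, 2, 6, 14, 18, 1, 8]
seq[-3] = seq[-1]-seq[2] = 8-2 = 6 → [2, 4, 2, 6, 14, 6, 1, 8]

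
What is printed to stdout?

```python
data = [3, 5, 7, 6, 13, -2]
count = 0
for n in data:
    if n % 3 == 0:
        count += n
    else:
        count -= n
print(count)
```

n=3: %3==0, count = 0+3 = 3
n=5: not %3==0, count = 3-5 = -2
n=7: not %3==0, count = (-2)-7 = -9
n=6: %3==0, count = (-9)+6 = -3
n=13: not %3==0, count = (-3)-13 = -16
n=-2: not %3==0, count = (-16)-(-2) = -14

-14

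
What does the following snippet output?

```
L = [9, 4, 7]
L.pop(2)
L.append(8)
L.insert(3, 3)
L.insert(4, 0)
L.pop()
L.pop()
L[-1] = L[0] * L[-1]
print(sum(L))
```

pop(2) removes 7 → [9, 4]
append 8 → [9, 4, 8]
insert 3 at 3 → [9, 4, 8, 3]
insert 0 at 4 → [9, 4, 8, 3, 0]
pop() removes 0 → [9, 4, 8, 3]
pop() removes 3 → [9, 4, 8]
L[-1] = L[0]*L[-1] = 9*8 = 72 → [9, 4, 72]
sum = 85

85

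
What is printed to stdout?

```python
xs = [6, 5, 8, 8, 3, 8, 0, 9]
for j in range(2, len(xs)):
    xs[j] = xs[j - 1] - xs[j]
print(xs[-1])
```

j=2: xs[2] = 5-8 = -3 → [6, 5, -3, 8, 3, 8, 0, 9]
j=3: xs[3] = (-3)-8 = -11 → [6, 5, -3, -11, 3, 8, 0, 9]
j=4: xs[4] = (-11)-3 = -14 → [6, 5, -3, -11, -14, 8, 0, 9]
j=5: xs[5] = (-14)-8 = -22 → [6, 5, -3, -11, -14, -22, 0, 9]
j=6: xs[6] = (-22)-0 = -22 → [6, 5, -3, -11, -14, -22, -22, 9]
j=7: xs[7] = (-22)-9 = -31 → [6, 5, -3, -11, -14, -22, -22, -31]

-31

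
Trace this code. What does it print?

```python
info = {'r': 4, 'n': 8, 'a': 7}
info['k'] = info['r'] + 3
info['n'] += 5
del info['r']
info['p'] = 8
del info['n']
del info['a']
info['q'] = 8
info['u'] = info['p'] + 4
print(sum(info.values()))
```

35

info['k'] = info['r']+3 = 7 → {'r': 4, 'n': 8, 'a': 7, 'k': 7}
info['n'] = 8+5 = 13 → {'r': 4, 'n': 13, 'a': 7, 'k': 7}
del 'r' → {'n': 13, 'a': 7, 'k': 7}
info['p'] = 8 → {'n': 13, 'a': 7, 'k': 7, 'p': 8}
del 'n' → {'a': 7, 'k': 7, 'p': 8}
del 'a' → {'k': 7, 'p': 8}
info['q'] = 8 → {'k': 7, 'p': 8, 'q': 8}
info['u'] = info['p']+4 = 12 → {'k': 7, 'p': 8, 'q': 8, 'u': 12}
sum of values = 35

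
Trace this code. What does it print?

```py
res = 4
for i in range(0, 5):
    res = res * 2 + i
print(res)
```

i=0: res = 4*2+0 = 8
i=1: res = 8*2+1 = 17
i=2: res = 17*2+2 = 36
i=3: res = 36*2+3 = 75
i=4: res = 75*2+4 = 154

154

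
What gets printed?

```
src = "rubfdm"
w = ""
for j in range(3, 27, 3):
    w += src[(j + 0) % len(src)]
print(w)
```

frfrfrfr

j=3: add src[3]='f' → 'f'
j=6: add src[0]='r' → 'fr'
j=9: add src[3]='f' → 'frf'
j=12: add src[0]='r' → 'frfr'
j=15: add src[3]='f' → 'frfrf'
j=18: add src[0]='r' → 'frfrfr'
j=21: add src[3]='f' → 'frfrfrf'
j=24: add src[0]='r' → 'frfrfrfr'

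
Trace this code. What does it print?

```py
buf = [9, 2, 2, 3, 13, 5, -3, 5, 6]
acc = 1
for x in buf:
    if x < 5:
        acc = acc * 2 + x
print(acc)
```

x=9: not <5
x=2: <5, acc = 1*2+2 = 4
x=2: <5, acc = 4*2+2 = 10
x=3: <5, acc = 10*2+3 = 23
x=13: not <5
x=5: not <5
x=-3: <5, acc = 23*2+(-3) = 43
x=5: not <5
x=6: not <5

43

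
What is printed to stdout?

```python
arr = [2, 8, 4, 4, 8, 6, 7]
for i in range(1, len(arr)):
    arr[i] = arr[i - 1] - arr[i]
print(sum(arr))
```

-113

i=1: arr[1] = 2-8 = -6 → [2, -6, 4, 4, 8, 6, 7]
i=2: arr[2] = (-6)-4 = -10 → [2, -6, -10, 4, 8, 6, 7]
i=3: arr[3] = (-10)-4 = -14 → [2, -6, -10, -14, 8, 6, 7]
i=4: arr[4] = (-14)-8 = -22 → [2, -6, -10, -14, -22, 6, 7]
i=5: arr[5] = (-22)-6 = -28 → [2, -6, -10, -14, -22, -28, 7]
i=6: arr[6] = (-28)-7 = -35 → [2, -6, -10, -14, -22, -28, -35]
sum = -113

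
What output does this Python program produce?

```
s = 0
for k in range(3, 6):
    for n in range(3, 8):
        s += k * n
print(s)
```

300

k=3,n=3: s = 0+9 = 9
k=3,n=4: s = 9+12 = 21
k=3,n=5: s = 21+15 = 36
k=3,n=6: s = 36+18 = 54
k=3,n=7: s = 54+21 = 75
k=4,n=3: s = 75+12 = 87
k=4,n=4: s = 87+16 = 103
k=4,n=5: s = 103+20 = 123
k=4,n=6: s = 123+24 = 147
k=4,n=7: s = 147+28 = 175
k=5,n=3: s = 175+15 = 190
k=5,n=4: s = 190+20 = 210
k=5,n=5: s = 210+25 = 235
k=5,n=6: s = 235+30 = 265
k=5,n=7: s = 265+35 = 300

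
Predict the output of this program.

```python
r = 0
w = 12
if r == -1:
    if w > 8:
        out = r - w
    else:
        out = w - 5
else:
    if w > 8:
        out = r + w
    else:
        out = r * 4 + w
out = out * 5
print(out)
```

60

r=0, w=12
r == -1 is False; w > 8 is True
→ out = r + w = 12
out = 12*5 = 60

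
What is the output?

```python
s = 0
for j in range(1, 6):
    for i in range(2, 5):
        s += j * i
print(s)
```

j=1,i=2: s = 0+2 = 2
j=1,i=3: s = 2+3 = 5
j=1,i=4: s = 5+4 = 9
j=2,i=2: s = 9+4 = 13
j=2,i=3: s = 13+6 = 19
j=2,i=4: s = 19+8 = 27
j=3,i=2: s = 27+6 = 33
j=3,i=3: s = 33+9 = 42
j=3,i=4: s = 42+12 = 54
j=4,i=2: s = 54+8 = 62
j=4,i=3: s = 62+12 = 74
j=4,i=4: s = 74+16 = 90
j=5,i=2: s = 90+10 = 100
j=5,i=3: s = 100+15 = 115
j=5,i=4: s = 115+20 = 135

135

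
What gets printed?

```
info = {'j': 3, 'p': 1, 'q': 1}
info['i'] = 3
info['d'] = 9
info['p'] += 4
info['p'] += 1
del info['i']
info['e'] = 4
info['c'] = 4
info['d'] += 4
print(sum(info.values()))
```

info['i'] = 3 → {'j': 3, 'p': 1, 'q': 1, 'i': 3}
info['d'] = 9 → {'j': 3, 'p': 1, 'q': 1, 'i': 3, 'd': 9}
info['p'] = 1+4 = 5 → {'j': 3, 'p': 5, 'q': 1, 'i': 3, 'd': 9}
info['p'] = 5+1 = 6 → {'j': 3, 'p': 6, 'q': 1, 'i': 3, 'd': 9}
del 'i' → {'j': 3, 'p': 6, 'q': 1, 'd': 9}
info['e'] = 4 → {'j': 3, 'p': 6, 'q': 1, 'd': 9, 'e': 4}
info['c'] = 4 → {'j': 3, 'p': 6, 'q': 1, 'd': 9, 'e': 4, 'c': 4}
info['d'] = 9+4 = 13 → {'j': 3, 'p': 6, 'q': 1, 'd': 13, 'e': 4, 'c': 4}
sum of values = 31

31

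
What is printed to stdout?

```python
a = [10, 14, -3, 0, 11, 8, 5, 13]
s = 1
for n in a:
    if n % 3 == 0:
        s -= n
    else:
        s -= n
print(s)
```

n=10: not %3==0, s = 1-10 = -9
n=14: not %3==0, s = (-9)-14 = -23
n=-3: %3==0, s = (-23)-(-3) = -20
n=0: %3==0, s = (-20)-0 = -20
n=11: not %3==0, s = (-20)-11 = -31
n=8: not %3==0, s = (-31)-8 = -39
n=5: not %3==0, s = (-39)-5 = -44
n=13: not %3==0, s = (-44)-13 = -57

-57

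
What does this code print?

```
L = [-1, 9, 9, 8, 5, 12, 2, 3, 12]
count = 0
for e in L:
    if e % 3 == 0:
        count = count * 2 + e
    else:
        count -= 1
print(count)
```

e=-1: not %3==0, count = 0-1 = -1
e=9: %3==0, count = (-1)*2+9 = 7
e=9: %3==0, count = 7*2+9 = 23
e=8: not %3==0, count = 23-1 = 22
e=5: not %3==0, count = 22-1 = 21
e=12: %3==0, count = 21*2+12 = 54
e=2: not %3==0, count = 54-1 = 53
e=3: %3==0, count = 53*2+3 = 109
e=12: %3==0, count = 109*2+12 = 230

230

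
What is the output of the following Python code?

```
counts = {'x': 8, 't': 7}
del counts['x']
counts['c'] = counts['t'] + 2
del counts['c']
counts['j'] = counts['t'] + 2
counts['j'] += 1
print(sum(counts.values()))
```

17

del 'x' → {'t': 7}
counts['c'] = counts['t']+2 = 9 → {'t': 7, 'c': 9}
del 'c' → {'t': 7}
counts['j'] = counts['t']+2 = 9 → {'t': 7, 'j': 9}
counts['j'] = 9+1 = 10 → {'t': 7, 'j': 10}
sum of values = 17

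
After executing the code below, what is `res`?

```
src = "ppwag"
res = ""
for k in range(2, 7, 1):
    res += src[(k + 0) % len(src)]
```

'wagpp'

k=2: add src[2]='w' → 'w'
k=3: add src[3]='a' → 'wa'
k=4: add src[4]='g' → 'wag'
k=5: add src[0]='p' → 'wagp'
k=6: add src[1]='p' → 'wagpp'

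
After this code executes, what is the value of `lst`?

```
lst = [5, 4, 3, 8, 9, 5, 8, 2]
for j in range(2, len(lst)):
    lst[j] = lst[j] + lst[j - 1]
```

[5, 4, 7, 15, 24, 29, 37, 39]

j=2: lst[2] = 3+4 = 7 → [5, 4, 7, 8, 9, 5, 8, 2]
j=3: lst[3] = 8+7 = 15 → [5, 4, 7, 15, 9, 5, 8, 2]
j=4: lst[4] = 9+15 = 24 → [5, 4, 7, 15, 24, 5, 8, 2]
j=5: lst[5] = 5+24 = 29 → [5, 4, 7, 15, 24, 29, 8, 2]
j=6: lst[6] = 8+29 = 37 → [5, 4, 7, 15, 24, 29, 37, 2]
j=7: lst[7] = 2+37 = 39 → [5, 4, 7, 15, 24, 29, 37, 39]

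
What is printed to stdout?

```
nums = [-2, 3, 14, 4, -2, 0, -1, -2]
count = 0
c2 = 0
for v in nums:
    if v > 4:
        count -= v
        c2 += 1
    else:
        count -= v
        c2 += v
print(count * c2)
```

v=-2: not >4, count = 0-(-2) = 2; c2=-2
v=3: not >4, count = 2-3 = -1; c2=1
v=14: >4, count = (-1)-14 = -15; c2=2
v=4: not >4, count = (-15)-4 = -19; c2=6
v=-2: not >4, count = (-19)-(-2) = -17; c2=4
v=0: not >4, count = (-17)-0 = -17; c2=4
v=-1: not >4, count = (-17)-(-1) = -16; c2=3
v=-2: not >4, count = (-16)-(-2) = -14; c2=1
count*c2 = (-14)*1 = -14

-14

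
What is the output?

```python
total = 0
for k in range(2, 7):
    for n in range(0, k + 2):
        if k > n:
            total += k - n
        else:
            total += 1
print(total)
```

65

k=2,n=0: 2>0, total = 0+2 = 2
k=2,n=1: 2>1, total = 2+1 = 3
k=2,n=2: not 2>2, total = 3+1 = 4
k=2,n=3: not 2>3, total = 4+1 = 5
k=3,n=0: 3>0, total = 5+3 = 8
k=3,n=1: 3>1, total = 8+2 = 10
k=3,n=2: 3>2, total = 10+1 = 11
k=3,n=3: not 3>3, total = 11+1 = 12
k=3,n=4: not 3>4, total = 12+1 = 13
k=4,n=0: 4>0, total = 13+4 = 17
k=4,n=1: 4>1, total = 17+3 = 20
k=4,n=2: 4>2, total = 20+2 = 22
k=4,n=3: 4>3, total = 22+1 = 23
k=4,n=4: not 4>4, total = 23+1 = 24
k=4,n=5: not 4>5, total = 24+1 = 25
k=5,n=0: 5>0, total = 25+5 = 30
k=5,n=1: 5>1, total = 30+4 = 34
k=5,n=2: 5>2, total = 34+3 = 37
k=5,n=3: 5>3, total = 37+2 = 39
k=5,n=4: 5>4, total = 39+1 = 40
k=5,n=5: not 5>5, total = 40+1 = 41
k=5,n=6: not 5>6, total = 41+1 = 42
k=6,n=0: 6>0, total = 42+6 = 48
k=6,n=1: 6>1, total = 48+5 = 53
k=6,n=2: 6>2, total = 53+4 = 57
k=6,n=3: 6>3, total = 57+3 = 60
k=6,n=4: 6>4, total = 60+2 = 62
k=6,n=5: 6>5, total = 62+1 = 63
k=6,n=6: not 6>6, total = 63+1 = 64
k=6,n=7: not 6>7, total = 64+1 = 65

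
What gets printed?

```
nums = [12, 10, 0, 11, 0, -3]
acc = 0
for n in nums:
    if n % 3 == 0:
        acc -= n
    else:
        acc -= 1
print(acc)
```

-11

n=12: %3==0, acc = 0-12 = -12
n=10: not %3==0, acc = (-12)-1 = -13
n=0: %3==0, acc = (-13)-0 = -13
n=11: not %3==0, acc = (-13)-1 = -14
n=0: %3==0, acc = (-14)-0 = -14
n=-3: %3==0, acc = (-14)-(-3) = -11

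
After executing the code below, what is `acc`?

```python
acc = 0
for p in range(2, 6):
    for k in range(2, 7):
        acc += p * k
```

p=2,k=2: acc = 0+4 = 4
p=2,k=3: acc = 4+6 = 10
p=2,k=4: acc = 10+8 = 18
p=2,k=5: acc = 18+10 = 28
p=2,k=6: acc = 28+12 = 40
p=3,k=2: acc = 40+6 = 46
p=3,k=3: acc = 46+9 = 55
p=3,k=4: acc = 55+12 = 67
p=3,k=5: acc = 67+15 = 82
p=3,k=6: acc = 82+18 = 100
p=4,k=2: acc = 100+8 = 108
p=4,k=3: acc = 108+12 = 120
p=4,k=4: acc = 120+16 = 136
p=4,k=5: acc = 136+20 = 156
p=4,k=6: acc = 156+24 = 180
p=5,k=2: acc = 180+10 = 190
p=5,k=3: acc = 190+15 = 205
p=5,k=4: acc = 205+20 = 225
p=5,k=5: acc = 225+25 = 250
p=5,k=6: acc = 250+30 = 280

280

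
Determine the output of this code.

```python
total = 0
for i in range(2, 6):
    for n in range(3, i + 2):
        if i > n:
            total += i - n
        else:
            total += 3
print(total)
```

25

i=2,n=3: not 2>3, total = 0+3 = 3
i=3,n=3: not 3>3, total = 3+3 = 6
i=3,n=4: not 3>4, total = 6+3 = 9
i=4,n=3: 4>3, total = 9+1 = 10
i=4,n=4: not 4>4, total = 10+3 = 13
i=4,n=5: not 4>5, total = 13+3 = 16
i=5,n=3: 5>3, total = 16+2 = 18
i=5,n=4: 5>4, total = 18+1 = 19
i=5,n=5: not 5>5, total = 19+3 = 22
i=5,n=6: not 5>6, total = 22+3 = 25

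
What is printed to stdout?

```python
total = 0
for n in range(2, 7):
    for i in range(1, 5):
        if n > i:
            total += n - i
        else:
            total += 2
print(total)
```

46

n=2,i=1: 2>1, total = 0+1 = 1
n=2,i=2: not 2>2, total = 1+2 = 3
n=2,i=3: not 2>3, total = 3+2 = 5
n=2,i=4: not 2>4, total = 5+2 = 7
n=3,i=1: 3>1, total = 7+2 = 9
n=3,i=2: 3>2, total = 9+1 = 10
n=3,i=3: not 3>3, total = 10+2 = 12
n=3,i=4: not 3>4, total = 12+2 = 14
n=4,i=1: 4>1, total = 14+3 = 17
n=4,i=2: 4>2, total = 17+2 = 19
n=4,i=3: 4>3, total = 19+1 = 20
n=4,i=4: not 4>4, total = 20+2 = 22
n=5,i=1: 5>1, total = 22+4 = 26
n=5,i=2: 5>2, total = 26+3 = 29
n=5,i=3: 5>3, total = 29+2 = 31
n=5,i=4: 5>4, total = 31+1 = 32
n=6,i=1: 6>1, total = 32+5 = 37
n=6,i=2: 6>2, total = 37+4 = 41
n=6,i=3: 6>3, total = 41+3 = 44
n=6,i=4: 6>4, total = 44+2 = 46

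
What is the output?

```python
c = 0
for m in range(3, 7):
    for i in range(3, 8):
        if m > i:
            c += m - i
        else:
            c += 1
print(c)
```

24

m=3,i=3: not 3>3, c = 0+1 = 1
m=3,i=4: not 3>4, c = 1+1 = 2
m=3,i=5: not 3>5, c = 2+1 = 3
m=3,i=6: not 3>6, c = 3+1 = 4
m=3,i=7: not 3>7, c = 4+1 = 5
m=4,i=3: 4>3, c = 5+1 = 6
m=4,i=4: not 4>4, c = 6+1 = 7
m=4,i=5: not 4>5, c = 7+1 = 8
m=4,i=6: not 4>6, c = 8+1 = 9
m=4,i=7: not 4>7, c = 9+1 = 10
m=5,i=3: 5>3, c = 10+2 = 12
m=5,i=4: 5>4, c = 12+1 = 13
m=5,i=5: not 5>5, c = 13+1 = 14
m=5,i=6: not 5>6, c = 14+1 = 15
m=5,i=7: not 5>7, c = 15+1 = 16
m=6,i=3: 6>3, c = 16+3 = 19
m=6,i=4: 6>4, c = 19+2 = 21
m=6,i=5: 6>5, c = 21+1 = 22
m=6,i=6: not 6>6, c = 22+1 = 23
m=6,i=7: not 6>7, c = 23+1 = 24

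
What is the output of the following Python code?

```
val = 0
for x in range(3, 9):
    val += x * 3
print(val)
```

99

x=3: val = 0+3*3 = 9
x=4: val = 9+4*3 = 21
x=5: val = 21+5*3 = 36
x=6: val = 36+6*3 = 54
x=7: val = 54+7*3 = 75
x=8: val = 75+8*3 = 99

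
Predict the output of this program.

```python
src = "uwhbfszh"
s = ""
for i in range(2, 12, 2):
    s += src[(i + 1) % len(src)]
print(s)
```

i=2: add src[3]='b' → 'b'
i=4: add src[5]='s' → 'bs'
i=6: add src[7]='h' → 'bsh'
i=8: add src[1]='w' → 'bshw'
i=10: add src[3]='b' → 'bshwb'

bshwb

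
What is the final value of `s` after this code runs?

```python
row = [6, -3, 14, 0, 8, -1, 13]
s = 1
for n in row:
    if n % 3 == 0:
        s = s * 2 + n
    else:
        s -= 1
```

n=6: %3==0, s = 1*2+6 = 8
n=-3: %3==0, s = 8*2+(-3) = 13
n=14: not %3==0, s = 13-1 = 12
n=0: %3==0, s = 12*2+0 = 24
n=8: not %3==0, s = 24-1 = 23
n=-1: not %3==0, s = 23-1 = 22
n=13: not %3==0, s = 22-1 = 21

21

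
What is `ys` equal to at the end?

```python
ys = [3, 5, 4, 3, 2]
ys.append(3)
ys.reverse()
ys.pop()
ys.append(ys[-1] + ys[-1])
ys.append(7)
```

[3, 2, 3, 4, 5, 10, 7]

append 3 → [3, 5, 4, 3, 2, 3]
reverse → [3, 2, 3, 4, 5, 3]
pop() removes 3 → [3, 2, 3, 4, 5]
append ys[-1]+ys[-1] = 5+5 = 10 → [3, 2, 3, 4, 5, 10]
append 7 → [3, 2, 3, 4, 5, 10, 7]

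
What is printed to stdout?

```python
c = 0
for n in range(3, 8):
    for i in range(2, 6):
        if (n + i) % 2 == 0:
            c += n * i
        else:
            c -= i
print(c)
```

146

n=3,i=2: odd sum, c = 0-2 = -2
n=3,i=3: even sum, c = (-2)+9 = 7
n=3,i=4: odd sum, c = 7-4 = 3
n=3,i=5: even sum, c = 3+15 = 18
n=4,i=2: even sum, c = 18+8 = 26
n=4,i=3: odd sum, c = 26-3 = 23
n=4,i=4: even sum, c = 23+16 = 39
n=4,i=5: odd sum, c = 39-5 = 34
n=5,i=2: odd sum, c = 34-2 = 32
n=5,i=3: even sum, c = 32+15 = 47
n=5,i=4: odd sum, c = 47-4 = 43
n=5,i=5: even sum, c = 43+25 = 68
n=6,i=2: even sum, c = 68+12 = 80
n=6,i=3: odd sum, c = 80-3 = 77
n=6,i=4: even sum, c = 77+24 = 101
n=6,i=5: odd sum, c = 101-5 = 96
n=7,i=2: odd sum, c = 96-2 = 94
n=7,i=3: even sum, c = 94+21 = 115
n=7,i=4: odd sum, c = 115-4 = 111
n=7,i=5: even sum, c = 111+35 = 146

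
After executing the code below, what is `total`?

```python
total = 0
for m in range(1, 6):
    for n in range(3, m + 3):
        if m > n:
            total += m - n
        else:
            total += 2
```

28

m=1,n=3: not 1>3, total = 0+2 = 2
m=2,n=3: not 2>3, total = 2+2 = 4
m=2,n=4: not 2>4, total = 4+2 = 6
m=3,n=3: not 3>3, total = 6+2 = 8
m=3,n=4: not 3>4, total = 8+2 = 10
m=3,n=5: not 3>5, total = 10+2 = 12
m=4,n=3: 4>3, total = 12+1 = 13
m=4,n=4: not 4>4, total = 13+2 = 15
m=4,n=5: not 4>5, total = 15+2 = 17
m=4,n=6: not 4>6, total = 17+2 = 19
m=5,n=3: 5>3, total = 19+2 = 21
m=5,n=4: 5>4, total = 21+1 = 22
m=5,n=5: not 5>5, total = 22+2 = 24
m=5,n=6: not 5>6, total = 24+2 = 26
m=5,n=7: not 5>7, total = 26+2 = 28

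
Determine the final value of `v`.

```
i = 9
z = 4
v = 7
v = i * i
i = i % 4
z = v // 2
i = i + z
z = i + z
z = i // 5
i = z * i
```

v = 9*9 = 81
i = 9%4 = 1
z = 81//2 = 40
i = 1+40 = 41
z = 41+40 = 81
z = 41//5 = 8
i = 8*41 = 328

81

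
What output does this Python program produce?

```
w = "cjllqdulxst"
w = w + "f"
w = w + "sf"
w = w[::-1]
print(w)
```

fsftsxludqlljc

+ 'f' → 'cjllqdulxstf'
+ 'sf' → 'cjllqdulxstfsf'
reverse → 'fsftsxludqlljc'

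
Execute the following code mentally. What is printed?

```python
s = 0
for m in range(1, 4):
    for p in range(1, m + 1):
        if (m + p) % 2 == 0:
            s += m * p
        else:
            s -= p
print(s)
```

m=1,p=1: even sum, s = 0+1 = 1
m=2,p=1: odd sum, s = 1-1 = 0
m=2,p=2: even sum, s = 0+4 = 4
m=3,p=1: even sum, s = 4+3 = 7
m=3,p=2: odd sum, s = 7-2 = 5
m=3,p=3: even sum, s = 5+9 = 14

14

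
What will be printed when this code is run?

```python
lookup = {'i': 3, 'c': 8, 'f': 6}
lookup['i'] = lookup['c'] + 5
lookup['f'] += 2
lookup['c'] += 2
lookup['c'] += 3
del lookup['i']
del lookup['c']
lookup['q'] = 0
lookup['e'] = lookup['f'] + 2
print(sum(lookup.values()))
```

lookup['i'] = lookup['c']+5 = 13 → {'i': 13, 'c': 8, 'f': 6}
lookup['f'] = 6+2 = 8 → {'i': 13, 'c': 8, 'f': 8}
lookup['c'] = 8+2 = 10 → {'i': 13, 'c': 10, 'f': 8}
lookup['c'] = 10+3 = 13 → {'i': 13, 'c': 13, 'f': 8}
del 'i' → {'c': 13, 'f': 8}
del 'c' → {'f': 8}
lookup['q'] = 0 → {'f': 8, 'q': 0}
lookup['e'] = lookup['f']+2 = 10 → {'f': 8, 'q': 0, 'e': 10}
sum of values = 18

18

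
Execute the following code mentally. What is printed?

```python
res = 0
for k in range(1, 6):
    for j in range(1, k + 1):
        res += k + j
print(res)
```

90

k=1,j=1: res = 0+2 = 2
k=2,j=1: res = 2+3 = 5
k=2,j=2: res = 5+4 = 9
k=3,j=1: res = 9+4 = 13
k=3,j=2: res = 13+5 = 18
k=3,j=3: res = 18+6 = 24
k=4,j=1: res = 24+5 = 29
k=4,j=2: res = 29+6 = 35
k=4,j=3: res = 35+7 = 42
k=4,j=4: res = 42+8 = 50
k=5,j=1: res = 50+6 = 56
k=5,j=2: res = 56+7 = 63
k=5,j=3: res = 63+8 = 71
k=5,j=4: res = 71+9 = 80
k=5,j=5: res = 80+10 = 90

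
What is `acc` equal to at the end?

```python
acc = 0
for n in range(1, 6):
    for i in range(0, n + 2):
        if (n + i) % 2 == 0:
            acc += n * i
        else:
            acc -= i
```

n=1,i=0: odd sum, acc = 0-0 = 0
n=1,i=1: even sum, acc = 0+1 = 1
n=1,i=2: odd sum, acc = 1-2 = -1
n=2,i=0: even sum, acc = (-1)+0 = -1
n=2,i=1: odd sum, acc = (-1)-1 = -2
n=2,i=2: even sum, acc = (-2)+4 = 2
n=2,i=3: odd sum, acc = 2-3 = -1
n=3,i=0: odd sum, acc = (-1)-0 = -1
n=3,i=1: even sum, acc = (-1)+3 = 2
n=3,i=2: odd sum, acc = 2-2 = 0
n=3,i=3: even sum, acc = 0+9 = 9
n=3,i=4: odd sum, acc = 9-4 = 5
n=4,i=0: even sum, acc = 5+0 = 5
n=4,i=1: odd sum, acc = 5-1 = 4
n=4,i=2: even sum, acc = 4+8 = 12
n=4,i=3: odd sum, acc = 12-3 = 9
n=4,i=4: even sum, acc = 9+16 = 25
n=4,i=5: odd sum, acc = 25-5 = 20
n=5,i=0: odd sum, acc = 20-0 = 20
n=5,i=1: even sum, acc = 20+5 = 25
n=5,i=2: odd sum, acc = 25-2 = 23
n=5,i=3: even sum, acc = 23+15 = 38
n=5,i=4: odd sum, acc = 38-4 = 34
n=5,i=5: even sum, acc = 34+25 = 59
n=5,i=6: odd sum, acc = 59-6 = 53

53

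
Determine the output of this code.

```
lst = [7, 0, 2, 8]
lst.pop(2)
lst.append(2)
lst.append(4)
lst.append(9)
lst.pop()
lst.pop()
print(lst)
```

[7, 0, 8, 2]

pop(2) removes 2 → [7, 0, 8]
append 2 → [7, 0, 8, 2]
append 4 → [7, 0, 8, 2, 4]
append 9 → [7, 0, 8, 2, 4, 9]
pop() removes 9 → [7, 0, 8, 2, 4]
pop() removes 4 → [7, 0, 8, 2]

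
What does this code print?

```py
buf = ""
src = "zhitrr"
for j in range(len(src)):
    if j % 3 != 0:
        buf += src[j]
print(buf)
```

hirr

j=0: skip
j=1: add 'h' → 'h'
j=2: add 'i' → 'hi'
j=3: skip
j=4: add 'r' → 'hir'
j=5: add 'r' → 'hirr'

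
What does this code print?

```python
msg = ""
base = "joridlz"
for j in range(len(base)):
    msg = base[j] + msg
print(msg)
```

zldiroj

j=0: prepend 'j' → 'j'
j=1: prepend 'o' → 'oj'
j=2: prepend 'r' → 'roj'
j=3: prepend 'i' → 'iroj'
j=4: prepend 'd' → 'diroj'
j=5: prepend 'l' → 'ldiroj'
j=6: prepend 'z' → 'zldiroj'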